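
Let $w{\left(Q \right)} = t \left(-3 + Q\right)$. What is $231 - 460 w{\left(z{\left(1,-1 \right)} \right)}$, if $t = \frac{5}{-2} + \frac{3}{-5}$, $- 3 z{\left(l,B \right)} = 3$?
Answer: $-5473$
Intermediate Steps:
$z{\left(l,B \right)} = -1$ ($z{\left(l,B \right)} = \left(- \frac{1}{3}\right) 3 = -1$)
$t = - \frac{31}{10}$ ($t = 5 \left(- \frac{1}{2}\right) + 3 \left(- \frac{1}{5}\right) = - \frac{5}{2} - \frac{3}{5} = - \frac{31}{10} \approx -3.1$)
$w{\left(Q \right)} = \frac{93}{10} - \frac{31 Q}{10}$ ($w{\left(Q \right)} = - \frac{31 \left(-3 + Q\right)}{10} = \frac{93}{10} - \frac{31 Q}{10}$)
$231 - 460 w{\left(z{\left(1,-1 \right)} \right)} = 231 - 460 \left(\frac{93}{10} - - \frac{31}{10}\right) = 231 - 460 \left(\frac{93}{10} + \frac{31}{10}\right) = 231 - 5704 = -5473$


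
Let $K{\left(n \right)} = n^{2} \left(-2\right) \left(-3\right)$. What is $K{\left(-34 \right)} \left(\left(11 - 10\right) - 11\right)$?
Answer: $-69360$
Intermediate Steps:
$K{\left(n \right)} = 6 n^{2}$ ($K{\left(n \right)} = - 2 n^{2} \left(-3\right) = 6 n^{2}$)
$K{\left(-34 \right)} \left(\left(11 - 10\right) - 11\right) = 6 \left(-34\right)^{2} \left(\left(11 - 10\right) - 11\right) = 6 \cdot 1156 \left(1 - 11\right) = 6936 \left(-10\right) = -69360$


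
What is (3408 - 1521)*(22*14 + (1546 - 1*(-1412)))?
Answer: 6162942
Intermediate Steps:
(3408 - 1521)*(22*14 + (1546 - 1*(-1412))) = 1887*(308 + (1546 + 1412)) = 1887*(308 + 2958) = 1887*3266 = 6162942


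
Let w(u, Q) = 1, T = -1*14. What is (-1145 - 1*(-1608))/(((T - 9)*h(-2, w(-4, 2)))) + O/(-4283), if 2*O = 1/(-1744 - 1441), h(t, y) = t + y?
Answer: 12631894753/627502330 ≈ 20.130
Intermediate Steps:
T = -14
O = -1/6370 (O = 1/(2*(-1744 - 1441)) = (½)/(-3185) = (½)*(-1/3185) = -1/6370 ≈ -0.00015699)
(-1145 - 1*(-1608))/(((T - 9)*h(-2, w(-4, 2)))) + O/(-4283) = (-1145 - 1*(-1608))/(((-14 - 9)*(-2 + 1))) - 1/6370/(-4283) = (-1145 + 1608)/((-23*(-1))) - 1/6370*(-1/4283) = 463/23 + 1/27282710 = 12631894753/627502330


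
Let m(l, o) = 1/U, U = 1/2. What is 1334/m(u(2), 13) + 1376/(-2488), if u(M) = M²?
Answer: 207265/311 ≈ 666.45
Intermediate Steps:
U = ½ ≈ 0.50000
m(l, o) = 2 (m(l, o) = 1/(½) = 2)
1334/m(u(2), 13) + 1376/(-2488) = 1334/2 + 1376/(-2488) = 1334*(½) + 1376*(-1/2488) = 667 - 172/311 = 207265/311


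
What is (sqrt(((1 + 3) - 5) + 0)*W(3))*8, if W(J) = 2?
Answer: 16*I ≈ 16.0*I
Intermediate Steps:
(sqrt(((1 + 3) - 5) + 0)*W(3))*8 = (sqrt(((1 + 3) - 5) + 0)*2)*8 = (sqrt((4 - 5) + 0)*2)*8 = (sqrt(-1 + 0)*2)*8 = (sqrt(-1)*2)*8 = (I*2)*8 = (2*I)*8 = 16*I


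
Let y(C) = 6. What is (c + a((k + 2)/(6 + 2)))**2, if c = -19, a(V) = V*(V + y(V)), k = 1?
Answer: 1129969/4096 ≈ 275.87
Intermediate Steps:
a(V) = V*(6 + V) (a(V) = V*(V + 6) = V*(6 + V))
(c + a((k + 2)/(6 + 2)))**2 = (-19 + ((1 + 2)/(6 + 2))*(6 + (1 + 2)/(6 + 2)))**2 = (-19 + (3/8)*(6 + 3/8))**2 = (-19 + (3*(1/8))*(6 + 3*(1/8)))**2 = (-19 + 3*(6 + 3/8)/8)**2 = (-19 + (3/8)*(51/8))**2 = (-19 + 153/64)**2 = (-1063/64)**2 = 1129969/4096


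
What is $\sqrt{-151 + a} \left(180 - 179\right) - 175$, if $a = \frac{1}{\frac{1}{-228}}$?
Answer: $-175 + i \sqrt{379} \approx -175.0 + 19.468 i$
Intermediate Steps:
$a = -228$ ($a = \frac{1}{- \frac{1}{228}} = -228$)
$\sqrt{-151 + a} \left(180 - 179\right) - 175 = \sqrt{-151 - 228} \left(180 - 179\right) - 175 = \sqrt{-379} \cdot 1 - 175 = i \sqrt{379} \cdot 1 - 175 = i \sqrt{379} - 175 = -175 + i \sqrt{379}$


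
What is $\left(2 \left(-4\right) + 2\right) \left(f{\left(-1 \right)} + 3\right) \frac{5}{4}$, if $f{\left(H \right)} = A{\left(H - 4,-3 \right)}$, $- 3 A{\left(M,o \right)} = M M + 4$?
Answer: $50$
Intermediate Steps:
$A{\left(M,o \right)} = - \frac{4}{3} - \frac{M^{2}}{3}$ ($A{\left(M,o \right)} = - \frac{M M + 4}{3} = - \frac{M^{2} + 4}{3} = - \frac{4 + M^{2}}{3} = - \frac{4}{3} - \frac{M^{2}}{3}$)
$f{\left(H \right)} = - \frac{4}{3} - \frac{\left(-4 + H\right)^{2}}{3}$ ($f{\left(H \right)} = - \frac{4}{3} - \frac{\left(H - 4\right)^{2}}{3} = - \frac{4}{3} - \frac{\left(-4 + H\right)^{2}}{3}$)
$\left(2 \left(-4\right) + 2\right) \left(f{\left(-1 \right)} + 3\right) \frac{5}{4} = \left(2 \left(-4\right) + 2\right) \left(\left(- \frac{4}{3} - \frac{\left(-4 - 1\right)^{2}}{3}\right) + 3\right) \frac{5}{4} = \left(-8 + 2\right) \left(\left(- \frac{4}{3} - \frac{\left(-5\right)^{2}}{3}\right) + 3\right) 5 \cdot \frac{1}{4} = - 6 \left(\left(- \frac{4}{3} - \frac{25}{3}\right) + 3\right) \frac{5}{4} = - 6 \left(- \frac{29}{3} + 3\right) \frac{5}{4} = \left(-6\right) \left(- \frac{20}{3}\right) \frac{5}{4} = 40 \cdot \frac{5}{4} = 50$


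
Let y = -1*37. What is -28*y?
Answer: 1036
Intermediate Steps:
y = -37
-28*y = -28*(-37) = 1036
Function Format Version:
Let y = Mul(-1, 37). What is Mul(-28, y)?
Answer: 1036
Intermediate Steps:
y = -37
Mul(-28, y) = Mul(-28, -37) = 1036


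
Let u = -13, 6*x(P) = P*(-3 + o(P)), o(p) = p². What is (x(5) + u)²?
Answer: 256/9 ≈ 28.444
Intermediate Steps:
x(P) = P*(-3 + P²)/6 (x(P) = (P*(-3 + P²))/6 = P*(-3 + P²)/6)
(x(5) + u)² = ((⅙)*5*(-3 + 5²) - 13)² = ((⅙)*5*(-3 + 25) - 13)² = ((⅙)*5*22 - 13)² = (55/3 - 13)² = (16/3)² = 256/9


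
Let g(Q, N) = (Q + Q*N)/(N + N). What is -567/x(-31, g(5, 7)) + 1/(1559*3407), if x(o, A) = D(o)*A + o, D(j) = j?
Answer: 780792442/164656903 ≈ 4.7419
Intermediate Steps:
g(Q, N) = (Q + N*Q)/(2*N) (g(Q, N) = (Q + N*Q)/((2*N)) = (Q + N*Q)*(1/(2*N)) = (Q + N*Q)/(2*N))
x(o, A) = o + A*o (x(o, A) = o*A + o = A*o + o = o + A*o)
-567/x(-31, g(5, 7)) + 1/(1559*3407) = -567*(-1/(31*(1 + (½)*5*(1 + 7)/7))) + 1/(1559*3407) = -567*(-1/(31*(1 + (½)*5*(⅐)*8))) + (1/1559)*(1/3407) = -567*(-1/(31*(1 + 20/7))) + 1/5311513 = -567/((-31*27/7)) + 1/5311513 = -567/(-837/7) + 1/5311513 = -567*(-7/837) + 1/5311513 = 147/31 + 1/5311513 = 780792442/164656903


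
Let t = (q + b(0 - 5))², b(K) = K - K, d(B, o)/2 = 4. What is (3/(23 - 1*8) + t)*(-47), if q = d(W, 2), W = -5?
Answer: -15087/5 ≈ -3017.4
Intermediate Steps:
d(B, o) = 8 (d(B, o) = 2*4 = 8)
q = 8
b(K) = 0
t = 64 (t = (8 + 0)² = 8² = 64)
(3/(23 - 1*8) + t)*(-47) = (3/(23 - 1*8) + 64)*(-47) = (3/(23 - 8) + 64)*(-47) = (3/15 + 64)*(-47) = (3*(1/15) + 64)*(-47) = (⅕ + 64)*(-47) = (321/5)*(-47) = -15087/5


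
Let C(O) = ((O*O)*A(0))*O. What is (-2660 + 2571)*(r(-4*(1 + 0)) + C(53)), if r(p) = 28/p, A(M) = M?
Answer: 623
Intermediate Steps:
C(O) = 0 (C(O) = ((O*O)*0)*O = (O²*0)*O = 0*O = 0)
(-2660 + 2571)*(r(-4*(1 + 0)) + C(53)) = (-2660 + 2571)*(28/((-4*(1 + 0))) + 0) = -89*(28/((-4*1)) + 0) = -89*(28/(-4) + 0) = -89*(28*(-¼) + 0) = -89*(-7 + 0) = -89*(-7) = 623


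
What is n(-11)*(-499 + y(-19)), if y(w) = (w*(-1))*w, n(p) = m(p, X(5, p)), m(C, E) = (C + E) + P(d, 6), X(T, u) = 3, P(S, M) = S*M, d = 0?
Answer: 6880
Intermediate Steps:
P(S, M) = M*S
m(C, E) = C + E (m(C, E) = (C + E) + 6*0 = (C + E) + 0 = C + E)
n(p) = 3 + p (n(p) = p + 3 = 3 + p)
y(w) = -w² (y(w) = (-w)*w = -w²)
n(-11)*(-499 + y(-19)) = (3 - 11)*(-499 - 1*(-19)²) = -8*(-499 - 1*361) = -8*(-499 - 361) = -8*(-860) = 6880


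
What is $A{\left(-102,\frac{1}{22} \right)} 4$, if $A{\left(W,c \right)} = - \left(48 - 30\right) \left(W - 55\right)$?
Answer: $11304$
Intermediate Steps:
$A{\left(W,c \right)} = 990 - 18 W$ ($A{\left(W,c \right)} = - \left(48 - 30\right) \left(-55 + W\right) = - 18 \left(-55 + W\right) = - (-990 + 18 W) = 990 - 18 W$)
$A{\left(-102,\frac{1}{22} \right)} 4 = \left(990 - -1836\right) 4 = \left(990 + 1836\right) 4 = 2826 \cdot 4 = 11304$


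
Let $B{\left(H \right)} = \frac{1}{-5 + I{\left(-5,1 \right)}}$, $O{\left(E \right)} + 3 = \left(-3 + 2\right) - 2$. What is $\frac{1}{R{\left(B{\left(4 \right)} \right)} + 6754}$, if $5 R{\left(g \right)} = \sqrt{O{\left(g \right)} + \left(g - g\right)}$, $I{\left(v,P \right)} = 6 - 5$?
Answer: $\frac{84425}{570206453} - \frac{5 i \sqrt{6}}{1140412906} \approx 0.00014806 - 1.0739 \cdot 10^{-8} i$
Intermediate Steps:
$I{\left(v,P \right)} = 1$ ($I{\left(v,P \right)} = 6 - 5 = 1$)
$O{\left(E \right)} = -6$ ($O{\left(E \right)} = -3 + \left(\left(-3 + 2\right) - 2\right) = -3 - 3 = -6$)
$B{\left(H \right)} = - \frac{1}{4}$ ($B{\left(H \right)} = \frac{1}{-5 + 1} = \frac{1}{-4} = - \frac{1}{4}$)
$R{\left(g \right)} = \frac{i \sqrt{6}}{5}$ ($R{\left(g \right)} = \frac{\sqrt{-6 + \left(g - g\right)}}{5} = \frac{\sqrt{-6 + 0}}{5} = \frac{\sqrt{-6}}{5} = \frac{i \sqrt{6}}{5}$)
$\frac{1}{R{\left(B{\left(4 \right)} \right)} + 6754} = \frac{1}{\frac{i \sqrt{6}}{5} + 6754} = \frac{1}{6754 + \frac{i \sqrt{6}}{5}}$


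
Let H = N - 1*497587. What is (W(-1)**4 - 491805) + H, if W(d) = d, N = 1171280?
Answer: 181889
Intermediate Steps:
H = 673693 (H = 1171280 - 1*497587 = 1171280 - 497587 = 673693)
(W(-1)**4 - 491805) + H = ((-1)**4 - 491805) + 673693 = (1 - 491805) + 673693 = -491804 + 673693 = 181889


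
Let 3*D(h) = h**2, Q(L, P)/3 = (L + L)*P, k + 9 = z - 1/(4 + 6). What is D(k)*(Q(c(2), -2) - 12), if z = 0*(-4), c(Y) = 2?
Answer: -24843/25 ≈ -993.72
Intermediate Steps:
z = 0
k = -91/10 (k = -9 + (0 - 1/(4 + 6)) = -9 + (0 - 1/10) = -9 - 1/10 = -91/10 ≈ -9.1000)
Q(L, P) = 6*L*P (Q(L, P) = 3*((L + L)*P) = 3*((2*L)*P) = 3*(2*L*P) = 6*L*P)
D(h) = h**2/3
D(k)*(Q(c(2), -2) - 12) = ((-91/10)**2/3)*(6*2*(-2) - 12) = ((1/3)*(8281/100))*(-24 - 12) = (8281/300)*(-36) = -24843/25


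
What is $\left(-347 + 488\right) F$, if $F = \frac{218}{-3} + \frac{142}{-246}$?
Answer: $- \frac{423423}{41} \approx -10327.0$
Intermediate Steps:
$F = - \frac{3003}{41}$ ($F = 218 \left(- \frac{1}{3}\right) + 142 \left(- \frac{1}{246}\right) = - \frac{218}{3} - \frac{71}{123} = - \frac{3003}{41} \approx -73.244$)
$\left(-347 + 488\right) F = \left(-347 + 488\right) \left(- \frac{3003}{41}\right) = 141 \left(- \frac{3003}{41}\right) = - \frac{423423}{41}$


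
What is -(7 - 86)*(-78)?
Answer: -6162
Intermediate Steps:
-(7 - 86)*(-78) = -(-79)*(-78) = -1*6162 = -6162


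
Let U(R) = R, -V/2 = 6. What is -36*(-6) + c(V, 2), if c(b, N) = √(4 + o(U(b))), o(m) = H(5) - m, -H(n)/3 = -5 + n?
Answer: 220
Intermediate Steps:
V = -12 (V = -2*6 = -12)
H(n) = 15 - 3*n (H(n) = -3*(-5 + n) = 15 - 3*n)
o(m) = -m (o(m) = (15 - 3*5) - m = (15 - 15) - m = 0 - m = -m)
c(b, N) = √(4 - b)
-36*(-6) + c(V, 2) = -36*(-6) + √(4 - 1*(-12)) = 216 + √(4 + 12) = 216 + √16 = 216 + 4 = 220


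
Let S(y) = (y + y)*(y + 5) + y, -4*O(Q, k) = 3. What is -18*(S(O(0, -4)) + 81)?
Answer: -5319/4 ≈ -1329.8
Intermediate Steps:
O(Q, k) = -¾ (O(Q, k) = -¼*3 = -¾)
S(y) = y + 2*y*(5 + y) (S(y) = (2*y)*(5 + y) + y = 2*y*(5 + y) + y = y + 2*y*(5 + y))
-18*(S(O(0, -4)) + 81) = -18*(-3*(11 + 2*(-¾))/4 + 81) = -18*(-3*(11 - 3/2)/4 + 81) = -18*(-¾*19/2 + 81) = -18*(-57/8 + 81) = -18*591/8 = -5319/4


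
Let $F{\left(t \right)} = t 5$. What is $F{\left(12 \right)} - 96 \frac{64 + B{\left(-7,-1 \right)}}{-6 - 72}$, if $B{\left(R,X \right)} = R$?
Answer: $\frac{1692}{13} \approx 130.15$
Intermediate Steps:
$F{\left(t \right)} = 5 t$
$F{\left(12 \right)} - 96 \frac{64 + B{\left(-7,-1 \right)}}{-6 - 72} = 5 \cdot 12 - 96 \frac{64 - 7}{-6 - 72} = 60 - 96 \frac{57}{-78} = 60 - 96 \cdot 57 \left(- \frac{1}{78}\right) = 60 - - \frac{912}{13} = 60 + \frac{912}{13} = \frac{1692}{13}$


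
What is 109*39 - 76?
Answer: 4175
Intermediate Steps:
109*39 - 76 = 4251 - 76 = 4175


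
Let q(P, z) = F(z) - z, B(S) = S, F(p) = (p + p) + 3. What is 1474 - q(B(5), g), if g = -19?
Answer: 1490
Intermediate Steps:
F(p) = 3 + 2*p (F(p) = 2*p + 3 = 3 + 2*p)
q(P, z) = 3 + z (q(P, z) = (3 + 2*z) - z = 3 + z)
1474 - q(B(5), g) = 1474 - (3 - 19) = 1474 - 1*(-16) = 1474 + 16 = 1490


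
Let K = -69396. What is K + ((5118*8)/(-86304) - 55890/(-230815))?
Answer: -5759961810299/83001074 ≈ -69396.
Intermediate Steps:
K + ((5118*8)/(-86304) - 55890/(-230815)) = -69396 + ((5118*8)/(-86304) - 55890/(-230815)) = -69396 + (40944*(-1/86304) - 55890*(-1/230815)) = -69396 + (-853/1798 + 11178/46163) = -69396 - 19278995/83001074 = -5759961810299/83001074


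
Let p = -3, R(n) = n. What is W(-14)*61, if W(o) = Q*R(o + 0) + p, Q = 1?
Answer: -1037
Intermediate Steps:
W(o) = -3 + o (W(o) = 1*(o + 0) - 3 = 1*o - 3 = o - 3 = -3 + o)
W(-14)*61 = (-3 - 14)*61 = -17*61 = -1037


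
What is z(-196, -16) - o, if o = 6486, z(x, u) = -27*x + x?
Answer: -1390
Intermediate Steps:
z(x, u) = -26*x
z(-196, -16) - o = -26*(-196) - 1*6486 = 5096 - 6486 = -1390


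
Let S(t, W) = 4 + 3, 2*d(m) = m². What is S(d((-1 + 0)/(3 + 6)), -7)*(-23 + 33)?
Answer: 70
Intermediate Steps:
d(m) = m²/2
S(t, W) = 7
S(d((-1 + 0)/(3 + 6)), -7)*(-23 + 33) = 7*(-23 + 33) = 7*10 = 70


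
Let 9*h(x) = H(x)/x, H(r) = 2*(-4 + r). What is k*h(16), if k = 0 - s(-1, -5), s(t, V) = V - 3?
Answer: 4/3 ≈ 1.3333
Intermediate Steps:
s(t, V) = -3 + V
H(r) = -8 + 2*r
h(x) = (-8 + 2*x)/(9*x) (h(x) = ((-8 + 2*x)/x)/9 = (-8 + 2*x)/(9*x))
k = 8 (k = 0 - (-3 - 5) = 0 - 1*(-8) = 0 + 8 = 8)
k*h(16) = 8*((2/9)*(-4 + 16)/16) = 8*((2/9)*(1/16)*12) = 8*(⅙) = 4/3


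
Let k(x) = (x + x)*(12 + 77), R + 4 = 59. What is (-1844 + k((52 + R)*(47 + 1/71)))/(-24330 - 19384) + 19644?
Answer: 30452760156/1551847 ≈ 19624.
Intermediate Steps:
R = 55 (R = -4 + 59 = 55)
k(x) = 178*x (k(x) = (2*x)*89 = 178*x)
(-1844 + k((52 + R)*(47 + 1/71)))/(-24330 - 19384) + 19644 = (-1844 + 178*((52 + 55)*(47 + 1/71)))/(-24330 - 19384) + 19644 = (-1844 + 178*(107*(47 + 1/71)))/(-43714) + 19644 = (-1844 + 178*(107*(3338/71)))*(-1/43714) + 19644 = (-1844 + 178*(357166/71))*(-1/43714) + 19644 = (-1844 + 63575548/71)*(-1/43714) + 19644 = (63444624/71)*(-1/43714) + 19644 = -31722312/1551847 + 19644 = 30452760156/1551847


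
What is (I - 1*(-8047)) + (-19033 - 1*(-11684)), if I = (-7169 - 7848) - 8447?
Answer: -22766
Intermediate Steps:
I = -23464 (I = -15017 - 8447 = -23464)
(I - 1*(-8047)) + (-19033 - 1*(-11684)) = (-23464 - 1*(-8047)) + (-19033 - 1*(-11684)) = (-23464 + 8047) + (-19033 + 11684) = -15417 - 7349 = -22766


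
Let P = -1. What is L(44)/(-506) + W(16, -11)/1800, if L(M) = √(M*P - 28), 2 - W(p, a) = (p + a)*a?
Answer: 19/600 - 3*I*√2/253 ≈ 0.031667 - 0.016769*I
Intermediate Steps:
W(p, a) = 2 - a*(a + p) (W(p, a) = 2 - (p + a)*a = 2 - (a + p)*a = 2 - a*(a + p))
L(M) = √(-28 - M) (L(M) = √(M*(-1) - 28) = √(-M - 28) = √(-28 - M))
L(44)/(-506) + W(16, -11)/1800 = √(-28 - 1*44)/(-506) + (2 - 1*(-11)² - 1*(-11)*16)/1800 = √(-28 - 44)*(-1/506) + (2 - 1*121 + 176)*(1/1800) = √(-72)*(-1/506) + (2 - 121 + 176)*(1/1800) = (6*I*√2)*(-1/506) + 57*(1/1800) = -3*I*√2/253 + 19/600 = 19/600 - 3*I*√2/253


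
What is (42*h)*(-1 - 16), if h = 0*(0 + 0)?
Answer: 0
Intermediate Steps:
h = 0 (h = 0*0 = 0)
(42*h)*(-1 - 16) = (42*0)*(-1 - 16) = 0*(-17) = 0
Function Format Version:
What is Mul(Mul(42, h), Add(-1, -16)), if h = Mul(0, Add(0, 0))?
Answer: 0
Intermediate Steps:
h = 0 (h = Mul(0, 0) = 0)
Mul(Mul(42, h), Add(-1, -16)) = Mul(Mul(42, 0), Add(-1, -16)) = Mul(0, -17) = 0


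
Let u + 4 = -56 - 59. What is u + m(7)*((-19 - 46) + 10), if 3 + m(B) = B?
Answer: -339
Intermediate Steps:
m(B) = -3 + B
u = -119 (u = -4 + (-56 - 59) = -4 - 115 = -119)
u + m(7)*((-19 - 46) + 10) = -119 + (-3 + 7)*((-19 - 46) + 10) = -119 + 4*(-65 + 10) = -119 + 4*(-55) = -119 - 220 = -339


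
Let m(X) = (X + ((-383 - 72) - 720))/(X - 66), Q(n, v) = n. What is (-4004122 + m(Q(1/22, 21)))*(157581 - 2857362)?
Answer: 15685606586917113/1451 ≈ 1.0810e+13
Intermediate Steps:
m(X) = (-1175 + X)/(-66 + X) (m(X) = (X + (-455 - 720))/(-66 + X) = (X - 1175)/(-66 + X) = (-1175 + X)/(-66 + X))
(-4004122 + m(Q(1/22, 21)))*(157581 - 2857362) = (-4004122 + (-1175 + 1/22)/(-66 + 1/22))*(157581 - 2857362) = (-4004122 + (-1175 + 1/22)/(-66 + 1/22))*(-2699781) = (-4004122 - 25849/22/(-1451/22))*(-2699781) = (-4004122 - 22/1451*(-25849/22))*(-2699781) = (-4004122 + 25849/1451)*(-2699781) = -5809955173/1451*(-2699781) = 15685606586917113/1451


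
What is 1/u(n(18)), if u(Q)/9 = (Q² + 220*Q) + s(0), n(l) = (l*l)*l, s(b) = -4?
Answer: 1/317657340 ≈ 3.1480e-9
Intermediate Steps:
n(l) = l³ (n(l) = l²*l = l³)
u(Q) = -36 + 9*Q² + 1980*Q (u(Q) = 9*((Q² + 220*Q) - 4) = 9*(-4 + Q² + 220*Q) = -36 + 9*Q² + 1980*Q)
1/u(n(18)) = 1/(-36 + 9*(18³)² + 1980*18³) = 1/(-36 + 9*5832² + 1980*5832) = 1/(-36 + 9*34012224 + 11547360) = 1/(-36 + 306110016 + 11547360) = 1/317657340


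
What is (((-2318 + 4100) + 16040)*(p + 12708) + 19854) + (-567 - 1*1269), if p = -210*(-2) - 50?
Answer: 233094134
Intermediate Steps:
p = 370 (p = -21*(-20) - 50 = 420 - 50 = 370)
(((-2318 + 4100) + 16040)*(p + 12708) + 19854) + (-567 - 1*1269) = (((-2318 + 4100) + 16040)*(370 + 12708) + 19854) + (-567 - 1*1269) = ((1782 + 16040)*13078 + 19854) + (-567 - 1269) = (17822*13078 + 19854) - 1836 = (233076116 + 19854) - 1836 = 233095970 - 1836 = 233094134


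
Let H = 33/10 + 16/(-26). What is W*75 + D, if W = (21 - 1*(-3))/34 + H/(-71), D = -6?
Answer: 1384113/31382 ≈ 44.105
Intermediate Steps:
H = 349/130 (H = 33*(1/10) + 16*(-1/26) = 33/10 - 8/13 = 349/130 ≈ 2.6846)
W = 104827/156910 (W = (21 - 1*(-3))/34 + (349/130)/(-71) = (21 + 3)*(1/34) + (349/130)*(-1/71) = 24*(1/34) - 349/9230 = 12/17 - 349/9230 = 104827/156910 ≈ 0.66807)
W*75 + D = (104827/156910)*75 - 6 = 1572405/31382 - 6 = 1384113/31382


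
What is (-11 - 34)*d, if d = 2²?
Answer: -180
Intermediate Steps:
d = 4
(-11 - 34)*d = (-11 - 34)*4 = -45*4 = -180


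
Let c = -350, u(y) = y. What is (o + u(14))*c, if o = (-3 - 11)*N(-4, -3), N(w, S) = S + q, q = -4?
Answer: -39200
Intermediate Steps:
N(w, S) = -4 + S (N(w, S) = S - 4 = -4 + S)
o = 98 (o = (-3 - 11)*(-4 - 3) = -14*(-7) = 98)
(o + u(14))*c = (98 + 14)*(-350) = 112*(-350) = -39200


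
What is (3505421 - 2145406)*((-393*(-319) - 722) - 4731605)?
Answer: -6265534704400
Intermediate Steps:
(3505421 - 2145406)*((-393*(-319) - 722) - 4731605) = 1360015*((125367 - 722) - 4731605) = 1360015*(124645 - 4731605) = 1360015*(-4606960) = -6265534704400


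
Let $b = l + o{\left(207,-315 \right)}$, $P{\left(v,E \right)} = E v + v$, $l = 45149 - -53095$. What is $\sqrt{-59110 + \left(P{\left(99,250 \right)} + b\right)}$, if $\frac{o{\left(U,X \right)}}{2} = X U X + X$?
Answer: $\sqrt{41142503} \approx 6414.2$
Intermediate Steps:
$l = 98244$ ($l = 45149 + 53095 = 98244$)
$o{\left(U,X \right)} = 2 X + 2 U X^{2}$ ($o{\left(U,X \right)} = 2 \left(X U X + X\right) = 2 \left(U X X + X\right) = 2 \left(U X^{2} + X\right) = 2 \left(X + U X^{2}\right) = 2 X + 2 U X^{2}$)
$P{\left(v,E \right)} = v + E v$
$b = 41176764$ ($b = 98244 + 2 \left(-315\right) \left(1 + 207 \left(-315\right)\right) = 98244 + 2 \left(-315\right) \left(1 - 65205\right) = 98244 + 2 \left(-315\right) \left(-65204\right) = 98244 + 41078520 = 41176764$)
$\sqrt{-59110 + \left(P{\left(99,250 \right)} + b\right)} = \sqrt{-59110 + \left(99 \left(1 + 250\right) + 41176764\right)} = \sqrt{-59110 + \left(99 \cdot 251 + 41176764\right)} = \sqrt{-59110 + \left(24849 + 41176764\right)} = \sqrt{-59110 + 41201613} = \sqrt{41142503}$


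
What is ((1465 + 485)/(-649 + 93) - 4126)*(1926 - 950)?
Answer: -560225464/139 ≈ -4.0304e+6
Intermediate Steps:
((1465 + 485)/(-649 + 93) - 4126)*(1926 - 950) = (1950/(-556) - 4126)*976 = (1950*(-1/556) - 4126)*976 = (-975/278 - 4126)*976 = -1148003/278*976 = -560225464/139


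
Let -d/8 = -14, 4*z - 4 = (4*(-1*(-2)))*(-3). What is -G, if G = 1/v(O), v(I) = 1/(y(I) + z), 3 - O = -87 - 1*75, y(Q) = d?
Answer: -107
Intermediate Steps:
z = -5 (z = 1 + ((4*(-1*(-2)))*(-3))/4 = 1 + ((4*2)*(-3))/4 = 1 + (8*(-3))/4 = 1 + (¼)*(-24) = 1 - 6 = -5)
d = 112 (d = -8*(-14) = 112)
y(Q) = 112
O = 165 (O = 3 - (-87 - 1*75) = 3 - (-87 - 75) = 3 - 1*(-162) = 3 + 162 = 165)
v(I) = 1/107 (v(I) = 1/(112 - 5) = 1/107)
G = 107 (G = 1/(1/107) = 107)
-G = -1*107 = -107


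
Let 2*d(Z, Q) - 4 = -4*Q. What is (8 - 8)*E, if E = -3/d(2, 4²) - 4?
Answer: 0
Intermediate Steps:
d(Z, Q) = 2 - 2*Q (d(Z, Q) = 2 + (-4*Q)/2 = 2 - 2*Q)
E = -39/10 (E = -3/(2 - 2*4²) - 4 = -3/(2 - 2*16) - 4 = -3/(2 - 32) - 4 = -3/(-30) - 4 = -3*(-1/30) - 4 = ⅒ - 4 = -39/10 ≈ -3.9000)
(8 - 8)*E = (8 - 8)*(-39/10) = 0*(-39/10) = 0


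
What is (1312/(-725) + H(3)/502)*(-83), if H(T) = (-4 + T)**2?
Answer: 54605617/363950 ≈ 150.04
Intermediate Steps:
(1312/(-725) + H(3)/502)*(-83) = (1312/(-725) + (-4 + 3)**2/502)*(-83) = (1312*(-1/725) + (-1)**2*(1/502))*(-83) = (-1312/725 + 1*(1/502))*(-83) = (-1312/725 + 1/502)*(-83) = -657899/363950*(-83) = 54605617/363950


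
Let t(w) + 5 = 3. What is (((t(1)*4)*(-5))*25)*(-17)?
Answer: -17000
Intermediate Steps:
t(w) = -2 (t(w) = -5 + 3 = -2)
(((t(1)*4)*(-5))*25)*(-17) = ((-2*4*(-5))*25)*(-17) = (-8*(-5)*25)*(-17) = (40*25)*(-17) = 1000*(-17) = -17000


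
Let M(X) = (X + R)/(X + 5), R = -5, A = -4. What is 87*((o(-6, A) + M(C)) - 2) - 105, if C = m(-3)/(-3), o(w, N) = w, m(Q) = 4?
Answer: -10464/11 ≈ -951.27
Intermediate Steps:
C = -4/3 (C = 4/(-3) = 4*(-⅓) = -4/3 ≈ -1.3333)
M(X) = (-5 + X)/(5 + X) (M(X) = (X - 5)/(X + 5) = (-5 + X)/(5 + X))
87*((o(-6, A) + M(C)) - 2) - 105 = 87*((-6 + (-5 - 4/3)/(5 - 4/3)) - 2) - 105 = 87*((-6 - 19/3/(11/3)) - 2) - 105 = 87*((-6 + (3/11)*(-19/3)) - 2) - 105 = 87*((-6 - 19/11) - 2) - 105 = 87*(-85/11 - 2) - 105 = 87*(-107/11) - 105 = -9309/11 - 105 = -10464/11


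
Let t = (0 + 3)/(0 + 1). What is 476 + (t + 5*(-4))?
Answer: 459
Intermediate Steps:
t = 3 (t = 3/1 = 3*1 = 3)
476 + (t + 5*(-4)) = 476 + (3 + 5*(-4)) = 476 + (3 - 20) = 476 - 17 = 459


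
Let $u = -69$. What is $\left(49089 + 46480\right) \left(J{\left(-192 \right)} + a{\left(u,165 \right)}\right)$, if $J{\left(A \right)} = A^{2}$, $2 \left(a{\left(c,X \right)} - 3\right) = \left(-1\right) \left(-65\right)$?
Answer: $\frac{7052896631}{2} \approx 3.5264 \cdot 10^{9}$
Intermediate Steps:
$a{\left(c,X \right)} = \frac{71}{2}$ ($a{\left(c,X \right)} = 3 + \frac{\left(-1\right) \left(-65\right)}{2} = 3 + \frac{1}{2} \cdot 65 = 3 + \frac{65}{2} = \frac{71}{2}$)
$\left(49089 + 46480\right) \left(J{\left(-192 \right)} + a{\left(u,165 \right)}\right) = \left(49089 + 46480\right) \left(\left(-192\right)^{2} + \frac{71}{2}\right) = 95569 \left(36864 + \frac{71}{2}\right) = 95569 \cdot \frac{73799}{2} = \frac{7052896631}{2}$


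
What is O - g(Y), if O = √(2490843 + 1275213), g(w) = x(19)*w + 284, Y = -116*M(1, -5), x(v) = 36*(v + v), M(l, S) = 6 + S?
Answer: 158404 + 2*√941514 ≈ 1.6034e+5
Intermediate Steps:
x(v) = 72*v (x(v) = 36*(2*v) = 72*v)
Y = -116 (Y = -116*(6 - 5) = -116*1 = -116)
g(w) = 284 + 1368*w (g(w) = (72*19)*w + 284 = 1368*w + 284 = 284 + 1368*w)
O = 2*√941514 (O = √3766056 = 2*√941514 ≈ 1940.6)
O - g(Y) = 2*√941514 - (284 + 1368*(-116)) = 2*√941514 - (284 - 158688) = 2*√941514 - 1*(-158404) = 2*√941514 + 158404 = 158404 + 2*√941514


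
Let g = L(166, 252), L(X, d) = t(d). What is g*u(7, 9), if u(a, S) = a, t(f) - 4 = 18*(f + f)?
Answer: 63532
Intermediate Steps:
t(f) = 4 + 36*f (t(f) = 4 + 18*(f + f) = 4 + 18*(2*f) = 4 + 36*f)
L(X, d) = 4 + 36*d
g = 9076 (g = 4 + 36*252 = 4 + 9072 = 9076)
g*u(7, 9) = 9076*7 = 63532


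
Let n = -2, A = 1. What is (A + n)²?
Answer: 1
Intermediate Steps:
(A + n)² = (1 - 2)² = (-1)² = 1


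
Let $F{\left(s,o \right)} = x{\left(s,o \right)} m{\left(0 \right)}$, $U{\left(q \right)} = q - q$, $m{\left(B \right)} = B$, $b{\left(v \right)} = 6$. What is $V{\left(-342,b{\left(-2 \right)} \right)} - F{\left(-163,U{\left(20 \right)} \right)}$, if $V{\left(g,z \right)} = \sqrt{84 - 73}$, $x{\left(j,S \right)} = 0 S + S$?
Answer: $\sqrt{11} \approx 3.3166$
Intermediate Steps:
$x{\left(j,S \right)} = S$ ($x{\left(j,S \right)} = 0 + S = S$)
$V{\left(g,z \right)} = \sqrt{11}$
$U{\left(q \right)} = 0$
$F{\left(s,o \right)} = 0$ ($F{\left(s,o \right)} = o 0 = 0$)
$V{\left(-342,b{\left(-2 \right)} \right)} - F{\left(-163,U{\left(20 \right)} \right)} = \sqrt{11} - 0 = \sqrt{11} + 0 = \sqrt{11}$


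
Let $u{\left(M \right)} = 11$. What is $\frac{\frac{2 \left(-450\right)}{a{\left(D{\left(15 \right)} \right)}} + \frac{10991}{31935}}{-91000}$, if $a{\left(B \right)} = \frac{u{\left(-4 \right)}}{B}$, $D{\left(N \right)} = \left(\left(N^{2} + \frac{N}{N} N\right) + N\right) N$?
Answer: $\frac{109936116599}{31966935000} \approx 3.4391$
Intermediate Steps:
$D{\left(N \right)} = N \left(N^{2} + 2 N\right)$ ($D{\left(N \right)} = \left(\left(N^{2} + 1 N\right) + N\right) N = \left(\left(N^{2} + N\right) + N\right) N = \left(\left(N + N^{2}\right) + N\right) N = \left(N^{2} + 2 N\right) N = N \left(N^{2} + 2 N\right)$)
$a{\left(B \right)} = \frac{11}{B}$
$\frac{\frac{2 \left(-450\right)}{a{\left(D{\left(15 \right)} \right)}} + \frac{10991}{31935}}{-91000} = \frac{\frac{2 \left(-450\right)}{11 \frac{1}{15^{2} \left(2 + 15\right)}} + \frac{10991}{31935}}{-91000} = \left(- \frac{900}{11 \frac{1}{225 \cdot 17}} + 10991 \cdot \frac{1}{31935}\right) \left(- \frac{1}{91000}\right) = \left(- \frac{900}{11 \cdot \frac{1}{3825}} + \frac{10991}{31935}\right) \left(- \frac{1}{91000}\right) = \left(- \frac{900}{\frac{11}{3825}} + \frac{10991}{31935}\right) \left(- \frac{1}{91000}\right) = \left(\left(-900\right) \frac{3825}{11} + \frac{10991}{31935}\right) \left(- \frac{1}{91000}\right) = \left(- \frac{3442500}{11} + \frac{10991}{31935}\right) \left(- \frac{1}{91000}\right) = \left(- \frac{109936116599}{351285}\right) \left(- \frac{1}{91000}\right) = \frac{109936116599}{31966935000}$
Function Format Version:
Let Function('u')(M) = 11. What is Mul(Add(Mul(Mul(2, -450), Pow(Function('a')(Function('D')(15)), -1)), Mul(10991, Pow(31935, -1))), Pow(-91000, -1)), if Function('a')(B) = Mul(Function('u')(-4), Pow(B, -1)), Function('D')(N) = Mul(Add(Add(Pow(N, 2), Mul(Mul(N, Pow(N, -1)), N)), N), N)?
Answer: Rational(109936116599, 31966935000) ≈ 3.4391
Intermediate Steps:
Function('D')(N) = Mul(N, Add(Pow(N, 2), Mul(2, N))) (Function('D')(N) = Mul(Add(Add(Pow(N, 2), Mul(1, N)), N), N) = Mul(Add(Add(Pow(N, 2), N), N), N) = Mul(Add(Add(N, Pow(N, 2)), N), N) = Mul(Add(Pow(N, 2), Mul(2, N)), N) = Mul(N, Add(Pow(N, 2), Mul(2, N))))
Function('a')(B) = Mul(11, Pow(B, -1))
Mul(Add(Mul(Mul(2, -450), Pow(Function('a')(Function('D')(15)), -1)), Mul(10991, Pow(31935, -1))), Pow(-91000, -1)) = Mul(Add(Mul(Mul(2, -450), Pow(Mul(11, Pow(Mul(Pow(15, 2), Add(2, 15)), -1)), -1)), Mul(10991, Pow(31935, -1))), Pow(-91000, -1)) = Mul(Add(Mul(-900, Pow(Mul(11, Pow(Mul(225, 17), -1)), -1)), Mul(10991, Rational(1, 31935))), Rational(-1, 91000)) = Mul(Add(Mul(-900, Pow(Mul(11, Pow(3825, -1)), -1)), Rational(10991, 31935)), Rational(-1, 91000)) = Mul(Add(Mul(-900, Pow(Mul(11, Rational(1, 3825)), -1)), Rational(10991, 31935)), Rational(-1, 91000)) = Mul(Add(Mul(-900, Pow(Rational(11, 3825), -1)), Rational(10991, 31935)), Rational(-1, 91000)) = Mul(Add(Mul(-900, Rational(3825, 11)), Rational(10991, 31935)), Rational(-1, 91000)) = Mul(Add(Rational(-3442500, 11), Rational(10991, 31935)), Rational(-1, 91000)) = Mul(Rational(-109936116599, 351285), Rational(-1, 91000)) = Rational(109936116599, 31966935000)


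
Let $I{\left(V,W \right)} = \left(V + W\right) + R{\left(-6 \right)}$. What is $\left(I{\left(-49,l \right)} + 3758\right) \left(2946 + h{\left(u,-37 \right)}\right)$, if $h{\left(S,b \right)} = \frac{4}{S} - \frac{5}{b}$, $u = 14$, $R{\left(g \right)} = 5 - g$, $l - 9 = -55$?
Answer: $\frac{2803713902}{259} \approx 1.0825 \cdot 10^{7}$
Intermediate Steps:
$l = -46$ ($l = 9 - 55 = -46$)
$I{\left(V,W \right)} = 11 + V + W$ ($I{\left(V,W \right)} = \left(V + W\right) + \left(5 - -6\right) = \left(V + W\right) + \left(5 + 6\right) = \left(V + W\right) + 11 = 11 + V + W$)
$h{\left(S,b \right)} = - \frac{5}{b} + \frac{4}{S}$
$\left(I{\left(-49,l \right)} + 3758\right) \left(2946 + h{\left(u,-37 \right)}\right) = \left(\left(11 - 49 - 46\right) + 3758\right) \left(2946 + \left(- \frac{5}{-37} + \frac{4}{14}\right)\right) = \left(-84 + 3758\right) \left(2946 + \left(\left(-5\right) \left(- \frac{1}{37}\right) + 4 \cdot \frac{1}{14}\right)\right) = 3674 \left(2946 + \left(\frac{5}{37} + \frac{2}{7}\right)\right) = 3674 \left(2946 + \frac{109}{259}\right) = 3674 \cdot \frac{763123}{259} = \frac{2803713902}{259}$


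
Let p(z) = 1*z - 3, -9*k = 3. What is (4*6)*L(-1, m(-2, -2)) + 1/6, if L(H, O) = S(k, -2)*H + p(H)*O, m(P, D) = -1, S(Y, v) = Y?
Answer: 625/6 ≈ 104.17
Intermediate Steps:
k = -1/3 (k = -1/9*3 = -1/3 ≈ -0.33333)
p(z) = -3 + z (p(z) = z - 3 = -3 + z)
L(H, O) = -H/3 + O*(-3 + H) (L(H, O) = -H/3 + (-3 + H)*O = -H/3 + O*(-3 + H))
(4*6)*L(-1, m(-2, -2)) + 1/6 = (4*6)*(-1/3*(-1) - (-3 - 1)) + 1/6 = 24*(1/3 - 1*(-4)) + 1/6 = 24*(1/3 + 4) + 1/6 = 24*(13/3) + 1/6 = 104 + 1/6 = 625/6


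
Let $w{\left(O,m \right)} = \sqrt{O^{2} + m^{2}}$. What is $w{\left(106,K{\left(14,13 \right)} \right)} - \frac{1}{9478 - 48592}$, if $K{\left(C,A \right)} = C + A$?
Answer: $\frac{1}{39114} + \sqrt{11965} \approx 109.38$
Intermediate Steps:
$K{\left(C,A \right)} = A + C$
$w{\left(106,K{\left(14,13 \right)} \right)} - \frac{1}{9478 - 48592} = \sqrt{106^{2} + \left(13 + 14\right)^{2}} - \frac{1}{9478 - 48592} = \sqrt{11236 + 27^{2}} - \frac{1}{-39114} = \sqrt{11236 + 729} - - \frac{1}{39114} = \sqrt{11965} + \frac{1}{39114} = \frac{1}{39114} + \sqrt{11965}$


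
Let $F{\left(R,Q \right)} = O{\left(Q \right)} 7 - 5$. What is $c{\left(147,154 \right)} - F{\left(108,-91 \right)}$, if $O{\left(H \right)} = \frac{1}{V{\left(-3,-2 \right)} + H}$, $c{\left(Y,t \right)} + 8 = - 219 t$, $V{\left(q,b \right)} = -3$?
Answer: $- \frac{3170519}{94} \approx -33729.0$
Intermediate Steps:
$c{\left(Y,t \right)} = -8 - 219 t$
$O{\left(H \right)} = \frac{1}{-3 + H}$
$F{\left(R,Q \right)} = -5 + \frac{7}{-3 + Q}$ ($F{\left(R,Q \right)} = \frac{1}{-3 + Q} 7 - 5 = \frac{7}{-3 + Q} - 5 = -5 + \frac{7}{-3 + Q}$)
$c{\left(147,154 \right)} - F{\left(108,-91 \right)} = \left(-8 - 33726\right) - \frac{22 - -455}{-3 - 91} = \left(-8 - 33726\right) - \frac{22 + 455}{-94} = -33734 - \left(- \frac{1}{94}\right) 477 = -33734 - - \frac{477}{94} = -33734 + \frac{477}{94} = - \frac{3170519}{94}$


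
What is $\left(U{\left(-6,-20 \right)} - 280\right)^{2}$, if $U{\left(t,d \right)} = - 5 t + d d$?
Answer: $22500$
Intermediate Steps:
$U{\left(t,d \right)} = d^{2} - 5 t$ ($U{\left(t,d \right)} = - 5 t + d^{2} = d^{2} - 5 t$)
$\left(U{\left(-6,-20 \right)} - 280\right)^{2} = \left(\left(\left(-20\right)^{2} - -30\right) - 280\right)^{2} = \left(\left(400 + 30\right) - 280\right)^{2} = \left(430 - 280\right)^{2} = 150^{2} = 22500$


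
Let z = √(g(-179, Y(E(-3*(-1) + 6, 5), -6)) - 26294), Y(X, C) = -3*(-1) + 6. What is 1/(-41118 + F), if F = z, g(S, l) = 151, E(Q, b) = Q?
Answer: -41118/1690716067 - I*√26143/1690716067 ≈ -2.432e-5 - 9.5633e-8*I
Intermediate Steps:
Y(X, C) = 9 (Y(X, C) = 3 + 6 = 9)
z = I*√26143 (z = √(151 - 26294) = √(-26143) = I*√26143 ≈ 161.69*I)
F = I*√26143 ≈ 161.69*I
1/(-41118 + F) = 1/(-41118 + I*√26143)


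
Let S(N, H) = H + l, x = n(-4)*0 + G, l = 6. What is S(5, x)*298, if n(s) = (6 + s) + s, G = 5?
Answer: 3278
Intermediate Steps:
n(s) = 6 + 2*s
x = 5 (x = (6 + 2*(-4))*0 + 5 = (6 - 8)*0 + 5 = -2*0 + 5 = 0 + 5 = 5)
S(N, H) = 6 + H (S(N, H) = H + 6 = 6 + H)
S(5, x)*298 = (6 + 5)*298 = 11*298 = 3278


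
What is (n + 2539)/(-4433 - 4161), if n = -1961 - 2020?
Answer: 721/4297 ≈ 0.16779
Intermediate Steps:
n = -3981
(n + 2539)/(-4433 - 4161) = (-3981 + 2539)/(-4433 - 4161) = -1442/(-8594) = -1442*(-1/8594) = 721/4297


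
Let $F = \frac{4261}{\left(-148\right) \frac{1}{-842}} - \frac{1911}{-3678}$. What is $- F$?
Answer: $- \frac{549836311}{22681} \approx -24242.0$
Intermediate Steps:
$F = \frac{549836311}{22681}$ ($F = \frac{4261}{\left(-148\right) \left(- \frac{1}{842}\right)} - - \frac{637}{1226} = \frac{4261}{\frac{74}{421}} + \frac{637}{1226} = 4261 \cdot \frac{421}{74} + \frac{637}{1226} = \frac{1793881}{74} + \frac{637}{1226} = \frac{549836311}{22681} \approx 24242.0$)
$- F = \left(-1\right) \frac{549836311}{22681} = - \frac{549836311}{22681}$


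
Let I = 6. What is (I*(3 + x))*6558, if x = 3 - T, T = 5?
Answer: 39348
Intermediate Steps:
x = -2 (x = 3 - 1*5 = 3 - 5 = -2)
(I*(3 + x))*6558 = (6*(3 - 2))*6558 = (6*1)*6558 = 6*6558 = 39348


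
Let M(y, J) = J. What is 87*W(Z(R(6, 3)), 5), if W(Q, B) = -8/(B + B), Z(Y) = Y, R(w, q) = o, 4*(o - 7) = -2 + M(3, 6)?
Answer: -348/5 ≈ -69.600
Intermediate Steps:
o = 8 (o = 7 + (-2 + 6)/4 = 7 + (¼)*4 = 7 + 1 = 8)
R(w, q) = 8
W(Q, B) = -4/B (W(Q, B) = -8*1/(2*B) = -4/B)
87*W(Z(R(6, 3)), 5) = 87*(-4/5) = 87*(-4*⅕) = 87*(-⅘) = -348/5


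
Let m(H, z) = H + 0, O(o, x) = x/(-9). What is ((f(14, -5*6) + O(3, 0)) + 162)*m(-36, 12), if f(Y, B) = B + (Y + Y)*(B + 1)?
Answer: 24480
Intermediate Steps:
O(o, x) = -x/9 (O(o, x) = x*(-⅑) = -x/9)
m(H, z) = H
f(Y, B) = B + 2*Y*(1 + B) (f(Y, B) = B + (2*Y)*(1 + B) = B + 2*Y*(1 + B))
((f(14, -5*6) + O(3, 0)) + 162)*m(-36, 12) = (((-5*6 + 2*14 + 2*(-5*6)*14) - ⅑*0) + 162)*(-36) = (((-30 + 28 + 2*(-30)*14) + 0) + 162)*(-36) = (((-30 + 28 - 840) + 0) + 162)*(-36) = ((-842 + 0) + 162)*(-36) = (-842 + 162)*(-36) = -680*(-36) = 24480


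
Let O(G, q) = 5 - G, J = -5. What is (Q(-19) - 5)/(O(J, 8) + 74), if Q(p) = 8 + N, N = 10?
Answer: 13/84 ≈ 0.15476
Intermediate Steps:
Q(p) = 18 (Q(p) = 8 + 10 = 18)
(Q(-19) - 5)/(O(J, 8) + 74) = (18 - 5)/((5 - 1*(-5)) + 74) = 13/((5 + 5) + 74) = 13/(10 + 74) = 13/84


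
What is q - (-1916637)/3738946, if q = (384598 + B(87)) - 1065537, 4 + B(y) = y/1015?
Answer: -89110240413597/130863110 ≈ -6.8094e+5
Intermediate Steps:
B(y) = -4 + y/1015
q = -23833002/35 (q = (384598 + (-4 + (1/1015)*87)) - 1065537 = (384598 + (-4 + 3/35)) - 1065537 = (384598 - 137/35) - 1065537 = 13460793/35 - 1065537 = -23833002/35 ≈ -6.8094e+5)
q - (-1916637)/3738946 = -23833002/35 - (-1916637)/3738946 = -23833002/35 - 1*(-1916637/3738946) = -23833002/35 + 1916637/3738946 = -89110240413597/130863110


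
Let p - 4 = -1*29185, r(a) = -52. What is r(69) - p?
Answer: 29129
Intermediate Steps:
p = -29181 (p = 4 - 1*29185 = 4 - 29185 = -29181)
r(69) - p = -52 - 1*(-29181) = -52 + 29181 = 29129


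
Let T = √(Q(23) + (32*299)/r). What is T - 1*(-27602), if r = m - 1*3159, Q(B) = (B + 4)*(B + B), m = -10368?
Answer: 27602 + √2804091322/1503 ≈ 27637.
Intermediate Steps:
Q(B) = 2*B*(4 + B) (Q(B) = (4 + B)*(2*B) = 2*B*(4 + B))
r = -13527 (r = -10368 - 1*3159 = -10368 - 3159 = -13527)
T = √2804091322/1503 (T = √(2*23*(4 + 23) + (32*299)/(-13527)) = √(2*23*27 + 9568*(-1/13527)) = √(1242 - 9568/13527) = √(16790966/13527) = √2804091322/1503 ≈ 35.232)
T - 1*(-27602) = √2804091322/1503 - 1*(-27602) = √2804091322/1503 + 27602 = 27602 + √2804091322/1503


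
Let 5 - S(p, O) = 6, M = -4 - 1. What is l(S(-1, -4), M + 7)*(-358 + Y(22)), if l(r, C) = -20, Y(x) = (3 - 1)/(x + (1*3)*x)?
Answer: 78755/11 ≈ 7159.5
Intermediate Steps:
Y(x) = 1/(2*x) (Y(x) = 2/(x + 3*x) = 2/((4*x)) = 2*(1/(4*x)) = 1/(2*x))
M = -5
S(p, O) = -1 (S(p, O) = 5 - 1*6 = 5 - 6 = -1)
l(S(-1, -4), M + 7)*(-358 + Y(22)) = -20*(-358 + (1/2)/22) = -20*(-358 + (1/2)*(1/22)) = -20*(-358 + 1/44) = -20*(-15751/44) = 78755/11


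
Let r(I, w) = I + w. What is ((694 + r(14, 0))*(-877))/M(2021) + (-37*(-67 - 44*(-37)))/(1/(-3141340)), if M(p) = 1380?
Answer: 20864953001957/115 ≈ 1.8143e+11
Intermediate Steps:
((694 + r(14, 0))*(-877))/M(2021) + (-37*(-67 - 44*(-37)))/(1/(-3141340)) = ((694 + (14 + 0))*(-877))/1380 + (-37*(-67 - 44*(-37)))/(1/(-3141340)) = ((694 + 14)*(-877))*(1/1380) + (-37*(-67 + 1628))/(-1/3141340) = (708*(-877))*(1/1380) - 37*1561*(-3141340) = -620916*1/1380 - 57757*(-3141340) = -51743/115 + 181434374380 = 20864953001957/115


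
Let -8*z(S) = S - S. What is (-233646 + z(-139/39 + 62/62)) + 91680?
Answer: -141966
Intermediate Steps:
z(S) = 0 (z(S) = -(S - S)/8 = -1/8*0 = 0)
(-233646 + z(-139/39 + 62/62)) + 91680 = (-233646 + 0) + 91680 = -233646 + 91680 = -141966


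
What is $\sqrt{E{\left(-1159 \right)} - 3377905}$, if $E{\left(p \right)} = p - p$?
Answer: $i \sqrt{3377905} \approx 1837.9 i$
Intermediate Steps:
$E{\left(p \right)} = 0$
$\sqrt{E{\left(-1159 \right)} - 3377905} = \sqrt{0 - 3377905} = \sqrt{-3377905} = i \sqrt{3377905}$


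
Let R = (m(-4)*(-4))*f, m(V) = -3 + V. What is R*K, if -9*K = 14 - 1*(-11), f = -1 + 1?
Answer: 0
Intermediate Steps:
f = 0
K = -25/9 (K = -(14 - 1*(-11))/9 = -(14 + 11)/9 = -1/9*25 = -25/9 ≈ -2.7778)
R = 0 (R = ((-3 - 4)*(-4))*0 = -7*(-4)*0 = 28*0 = 0)
R*K = 0*(-25/9) = 0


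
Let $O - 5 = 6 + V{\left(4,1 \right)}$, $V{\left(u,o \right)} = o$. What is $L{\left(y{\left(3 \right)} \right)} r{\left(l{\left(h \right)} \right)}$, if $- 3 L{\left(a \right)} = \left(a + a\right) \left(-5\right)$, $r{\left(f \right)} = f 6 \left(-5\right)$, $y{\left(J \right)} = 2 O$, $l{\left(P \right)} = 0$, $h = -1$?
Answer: $0$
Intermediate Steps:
$O = 12$ ($O = 5 + \left(6 + 1\right) = 5 + 7 = 12$)
$y{\left(J \right)} = 24$ ($y{\left(J \right)} = 2 \cdot 12 = 24$)
$r{\left(f \right)} = - 30 f$ ($r{\left(f \right)} = 6 f \left(-5\right) = - 30 f$)
$L{\left(a \right)} = \frac{10 a}{3}$ ($L{\left(a \right)} = - \frac{\left(a + a\right) \left(-5\right)}{3} = - \frac{2 a \left(-5\right)}{3} = - \frac{\left(-10\right) a}{3} = \frac{10 a}{3}$)
$L{\left(y{\left(3 \right)} \right)} r{\left(l{\left(h \right)} \right)} = \frac{10}{3} \cdot 24 \left(\left(-30\right) 0\right) = 80 \cdot 0 = 0$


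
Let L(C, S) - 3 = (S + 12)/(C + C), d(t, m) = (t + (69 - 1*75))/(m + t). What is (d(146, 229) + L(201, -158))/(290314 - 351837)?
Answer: -5042/103051025 ≈ -4.8927e-5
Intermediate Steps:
d(t, m) = (-6 + t)/(m + t) (d(t, m) = (t + (69 - 75))/(m + t) = (t - 6)/(m + t) = (-6 + t)/(m + t))
L(C, S) = 3 + (12 + S)/(2*C) (L(C, S) = 3 + (S + 12)/(C + C) = 3 + (12 + S)/((2*C)) = 3 + (12 + S)*(1/(2*C)) = 3 + (12 + S)/(2*C))
(d(146, 229) + L(201, -158))/(290314 - 351837) = ((-6 + 146)/(229 + 146) + (1/2)*(12 - 158 + 6*201)/201)/(290314 - 351837) = (140/375 + (1/2)*(1/201)*(12 - 158 + 1206))/(-61523) = ((1/375)*140 + (1/2)*(1/201)*1060)*(-1/61523) = (28/75 + 530/201)*(-1/61523) = (5042/1675)*(-1/61523) = -5042/103051025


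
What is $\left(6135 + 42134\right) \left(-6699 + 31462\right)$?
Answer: $1195285247$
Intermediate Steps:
$\left(6135 + 42134\right) \left(-6699 + 31462\right) = 48269 \cdot 24763 = 1195285247$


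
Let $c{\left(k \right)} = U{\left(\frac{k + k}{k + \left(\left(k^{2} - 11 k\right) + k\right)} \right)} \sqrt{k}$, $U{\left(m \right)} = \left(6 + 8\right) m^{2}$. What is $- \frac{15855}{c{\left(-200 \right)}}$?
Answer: $\frac{19787493 i \sqrt{2}}{32} \approx 8.7449 \cdot 10^{5} i$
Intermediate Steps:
$U{\left(m \right)} = 14 m^{2}$
$c{\left(k \right)} = \frac{56 k^{\frac{5}{2}}}{\left(k^{2} - 9 k\right)^{2}}$ ($c{\left(k \right)} = 14 \left(\frac{k + k}{k + \left(\left(k^{2} - 11 k\right) + k\right)}\right)^{2} \sqrt{k} = 14 \left(\frac{2 k}{k + \left(k^{2} - 10 k\right)}\right)^{2} \sqrt{k} = 14 \left(\frac{2 k}{k^{2} - 9 k}\right)^{2} \sqrt{k} = 14 \frac{4 k^{2}}{\left(k^{2} - 9 k\right)^{2}} \sqrt{k} = \frac{56 k^{2}}{\left(k^{2} - 9 k\right)^{2}} \sqrt{k} = \frac{56 k^{\frac{5}{2}}}{\left(k^{2} - 9 k\right)^{2}}$)
$- \frac{15855}{c{\left(-200 \right)}} = - \frac{15855}{56 \sqrt{-200} \frac{1}{\left(-9 - 200\right)^{2}}} = - \frac{15855}{56 \cdot 10 i \sqrt{2} \cdot \frac{1}{43681}} = - \frac{15855}{\frac{560}{43681} i \sqrt{2}} = - 15855 \left(- \frac{43681 i \sqrt{2}}{1120}\right) = \frac{19787493 i \sqrt{2}}{32}$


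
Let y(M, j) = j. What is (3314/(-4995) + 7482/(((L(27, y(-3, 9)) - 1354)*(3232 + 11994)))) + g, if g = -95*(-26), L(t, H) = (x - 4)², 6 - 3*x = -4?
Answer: 1143905468033521/463244122170 ≈ 2469.3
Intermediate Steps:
x = 10/3 (x = 2 - ⅓*(-4) = 2 + 4/3 = 10/3 ≈ 3.3333)
L(t, H) = 4/9 (L(t, H) = (10/3 - 4)² = (-⅔)² = 4/9)
g = 2470
(3314/(-4995) + 7482/(((L(27, y(-3, 9)) - 1354)*(3232 + 11994)))) + g = (3314/(-4995) + 7482/(((4/9 - 1354)*(3232 + 11994)))) + 2470 = (3314*(-1/4995) + 7482/((-12182/9*15226))) + 2470 = (-3314/4995 + 7482/(-185483132/9)) + 2470 = (-3314/4995 + 7482*(-9/185483132)) + 2470 = (-3314/4995 - 33669/92741566) + 2470 = -307513726379/463244122170 + 2470 = 1143905468033521/463244122170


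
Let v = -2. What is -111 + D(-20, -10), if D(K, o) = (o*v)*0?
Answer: -111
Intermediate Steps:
D(K, o) = 0 (D(K, o) = (o*(-2))*0 = -2*o*0 = 0)
-111 + D(-20, -10) = -111 + 0 = -111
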